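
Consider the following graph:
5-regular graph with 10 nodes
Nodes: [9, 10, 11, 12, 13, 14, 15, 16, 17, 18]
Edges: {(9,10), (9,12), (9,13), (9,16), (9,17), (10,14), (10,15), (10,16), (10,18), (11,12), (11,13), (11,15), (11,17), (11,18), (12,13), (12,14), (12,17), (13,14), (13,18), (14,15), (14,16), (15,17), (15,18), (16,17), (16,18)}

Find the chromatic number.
χ(G) = 4

Clique number ω(G) = 3 (lower bound: χ ≥ ω).
Odd cycle [13, 12, 17, 15, 18] needs 3 colors (χ ≥ 3).
Vertex 11 is adjacent to every vertex of [12, 13, 15, 17, 18], which already need 3 colors among themselves, so 11 needs a new color (χ ≥ 4).
The coloring below uses 4 colors, so χ(G) = 4.
A valid 4-coloring: color 1: [9, 14, 18]; color 2: [12, 15, 16]; color 3: [10, 11]; color 4: [13, 17].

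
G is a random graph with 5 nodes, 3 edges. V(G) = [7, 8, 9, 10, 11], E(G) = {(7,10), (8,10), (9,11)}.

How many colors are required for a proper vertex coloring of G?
χ(G) = 2

Clique number ω(G) = 2 (lower bound: χ ≥ ω).
The graph is bipartite (no odd cycle), so 2 colors suffice: χ(G) = 2.
A valid 2-coloring: color 1: [10, 11]; color 2: [7, 8, 9].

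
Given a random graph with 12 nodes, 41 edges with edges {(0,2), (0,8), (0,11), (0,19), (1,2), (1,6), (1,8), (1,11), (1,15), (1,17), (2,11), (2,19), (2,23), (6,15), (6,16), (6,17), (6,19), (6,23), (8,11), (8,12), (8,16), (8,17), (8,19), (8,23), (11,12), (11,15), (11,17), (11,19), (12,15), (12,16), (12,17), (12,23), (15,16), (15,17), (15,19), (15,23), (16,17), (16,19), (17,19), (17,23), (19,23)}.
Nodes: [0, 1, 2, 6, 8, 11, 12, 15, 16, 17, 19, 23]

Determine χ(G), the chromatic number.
χ(G) = 5

Clique number ω(G) = 5 (lower bound: χ ≥ ω).
The clique on [6, 15, 16, 17, 19] has size 5, forcing χ ≥ 5, and the coloring below uses 5 colors, so χ(G) = 5.
A valid 5-coloring: color 1: [2, 17]; color 2: [1, 12, 19]; color 3: [8, 15]; color 4: [6, 11]; color 5: [0, 16, 23].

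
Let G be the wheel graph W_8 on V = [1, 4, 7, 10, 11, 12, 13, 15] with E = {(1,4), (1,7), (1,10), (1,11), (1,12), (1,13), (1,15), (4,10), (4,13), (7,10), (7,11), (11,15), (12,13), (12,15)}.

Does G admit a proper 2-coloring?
No, G is not 2-colorable

The clique on vertices [1, 4, 10] has size 3 > 2, so it alone needs 3 colors.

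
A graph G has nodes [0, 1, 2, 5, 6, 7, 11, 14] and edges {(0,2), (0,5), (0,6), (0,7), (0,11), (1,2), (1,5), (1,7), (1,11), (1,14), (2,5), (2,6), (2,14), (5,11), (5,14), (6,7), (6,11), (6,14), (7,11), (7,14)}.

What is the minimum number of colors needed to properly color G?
Clique number ω(G) = 4 (lower bound: χ ≥ ω).
The clique on [0, 6, 7, 11] has size 4, forcing χ ≥ 4, and the coloring below uses 4 colors, so χ(G) = 4.
A valid 4-coloring: color 1: [0, 14]; color 2: [2, 11]; color 3: [1, 6]; color 4: [5, 7].

χ(G) = 4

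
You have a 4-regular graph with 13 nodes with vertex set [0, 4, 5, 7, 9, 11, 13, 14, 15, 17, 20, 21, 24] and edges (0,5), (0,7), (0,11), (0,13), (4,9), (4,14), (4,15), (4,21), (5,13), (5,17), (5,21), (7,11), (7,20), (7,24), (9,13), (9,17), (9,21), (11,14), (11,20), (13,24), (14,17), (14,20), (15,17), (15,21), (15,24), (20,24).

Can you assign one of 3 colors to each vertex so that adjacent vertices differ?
Suppose a proper 3-coloring c exists. The clique [0, 5, 13] takes 3 distinct colors; by symmetry let c(0) = 1, c(5) = 2, c(13) = 3.
- Vertex 7: neighbors [0] already have colors [1]; try each remaining color.
- Case c(7) = 2:
  - Vertex 11: neighbors [0, 7] already have colors [1, 2] ⇒ c(11) = 3.
  - Vertex 20: neighbors [7, 11] already have colors [2, 3] ⇒ c(20) = 1.
  - Vertex 24: neighbors [20, 7, 13] already have colors [1, 2, 3] — all 3 colors blocked. Contradiction.
- Case c(7) = 3:
  - Vertex 11: neighbors [0, 7] already have colors [1, 3] ⇒ c(11) = 2.
  - Vertex 20: neighbors [11, 7] already have colors [2, 3] ⇒ c(20) = 1.
  - Vertex 14: neighbors [20, 11] already have colors [1, 2] ⇒ c(14) = 3.
  - Vertex 17: neighbors [5, 14] already have colors [2, 3] ⇒ c(17) = 1.
  - Vertex 9: neighbors [17, 13] already have colors [1, 3] ⇒ c(9) = 2.
  - Vertex 4: neighbors [9, 14] already have colors [2, 3] ⇒ c(4) = 1.
  - Vertex 21: neighbors [4, 5] already have colors [1, 2] ⇒ c(21) = 3.
  - Vertex 15: neighbors [4, 21] already have colors [1, 3] ⇒ c(15) = 2.
  - Vertex 24: neighbors [20, 15, 7] already have colors [1, 2, 3] — all 3 colors blocked. Contradiction.
Every case ends in a contradiction, so G has no proper 3-coloring (χ ≥ 4).

No, G is not 3-colorable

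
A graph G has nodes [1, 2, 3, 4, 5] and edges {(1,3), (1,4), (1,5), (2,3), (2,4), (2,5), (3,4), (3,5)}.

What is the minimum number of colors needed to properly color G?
χ(G) = 3

Clique number ω(G) = 3 (lower bound: χ ≥ ω).
The clique on [1, 3, 4] has size 3, forcing χ ≥ 3, and the coloring below uses 3 colors, so χ(G) = 3.
A valid 3-coloring: color 1: [3]; color 2: [1, 2]; color 3: [4, 5].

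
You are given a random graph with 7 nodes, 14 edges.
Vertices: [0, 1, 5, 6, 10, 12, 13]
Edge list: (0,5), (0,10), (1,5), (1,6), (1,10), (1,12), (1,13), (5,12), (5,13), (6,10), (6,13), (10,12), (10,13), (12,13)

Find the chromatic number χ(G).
Clique number ω(G) = 4 (lower bound: χ ≥ ω).
The clique on [1, 10, 12, 13] has size 4, forcing χ ≥ 4, and the coloring below uses 4 colors, so χ(G) = 4.
A valid 4-coloring: color 1: [5, 10]; color 2: [0, 13]; color 3: [1]; color 4: [6, 12].

χ(G) = 4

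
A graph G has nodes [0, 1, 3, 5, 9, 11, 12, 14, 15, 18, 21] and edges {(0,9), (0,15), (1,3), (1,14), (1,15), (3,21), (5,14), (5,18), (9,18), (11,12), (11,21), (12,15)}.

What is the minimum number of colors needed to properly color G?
Clique number ω(G) = 2 (lower bound: χ ≥ ω).
Odd cycle [0, 9, 18, 5, 14, 1, 15] needs 3 colors (χ ≥ 3).
The coloring below uses 3 colors, so χ(G) = 3.
A valid 3-coloring: color 1: [3, 5, 9, 11, 15]; color 2: [0, 1, 12, 18, 21]; color 3: [14].

χ(G) = 3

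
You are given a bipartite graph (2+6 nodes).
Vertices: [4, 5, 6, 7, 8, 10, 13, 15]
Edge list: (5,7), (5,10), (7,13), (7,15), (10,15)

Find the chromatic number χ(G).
χ(G) = 2

Clique number ω(G) = 2 (lower bound: χ ≥ ω).
The graph is bipartite (no odd cycle), so 2 colors suffice: χ(G) = 2.
A valid 2-coloring: color 1: [4, 6, 7, 8, 10]; color 2: [5, 13, 15].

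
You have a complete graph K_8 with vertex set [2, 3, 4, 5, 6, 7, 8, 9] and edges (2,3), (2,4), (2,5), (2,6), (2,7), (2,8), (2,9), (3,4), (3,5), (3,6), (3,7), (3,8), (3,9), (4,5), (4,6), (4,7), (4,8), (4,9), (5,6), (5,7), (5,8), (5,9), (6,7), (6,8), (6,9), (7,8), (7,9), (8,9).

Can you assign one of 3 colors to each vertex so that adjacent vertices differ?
The clique on vertices [2, 3, 4, 5, 6, 7, 8, 9] has size 8 > 3, so it alone needs 8 colors.

No, G is not 3-colorable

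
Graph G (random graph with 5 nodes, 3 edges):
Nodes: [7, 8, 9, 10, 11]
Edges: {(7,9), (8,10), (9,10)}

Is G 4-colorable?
Yes, G is 4-colorable

A valid 4-coloring: color 1: [7, 10, 11]; color 2: [8, 9].
(χ(G) = 2 ≤ 4.)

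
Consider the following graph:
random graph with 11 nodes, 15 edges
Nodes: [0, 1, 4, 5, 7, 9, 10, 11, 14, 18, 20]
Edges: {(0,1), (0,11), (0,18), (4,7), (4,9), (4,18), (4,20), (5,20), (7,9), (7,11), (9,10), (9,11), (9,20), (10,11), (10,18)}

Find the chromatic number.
Clique number ω(G) = 3 (lower bound: χ ≥ ω).
The clique on [9, 10, 11] has size 3, forcing χ ≥ 3, and the coloring below uses 3 colors, so χ(G) = 3.
A valid 3-coloring: color 1: [1, 5, 9, 14, 18]; color 2: [4, 11]; color 3: [0, 7, 10, 20].

χ(G) = 3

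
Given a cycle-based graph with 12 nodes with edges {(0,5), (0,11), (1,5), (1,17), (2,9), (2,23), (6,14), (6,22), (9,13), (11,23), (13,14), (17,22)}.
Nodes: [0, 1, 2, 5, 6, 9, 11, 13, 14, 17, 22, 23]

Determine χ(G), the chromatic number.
χ(G) = 2

Clique number ω(G) = 2 (lower bound: χ ≥ ω).
The graph is bipartite (no odd cycle), so 2 colors suffice: χ(G) = 2.
A valid 2-coloring: color 1: [2, 5, 6, 11, 13, 17]; color 2: [0, 1, 9, 14, 22, 23].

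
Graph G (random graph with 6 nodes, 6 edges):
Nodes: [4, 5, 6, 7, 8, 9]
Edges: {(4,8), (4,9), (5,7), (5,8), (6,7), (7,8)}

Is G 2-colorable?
No, G is not 2-colorable

The clique on vertices [5, 7, 8] has size 3 > 2, so it alone needs 3 colors.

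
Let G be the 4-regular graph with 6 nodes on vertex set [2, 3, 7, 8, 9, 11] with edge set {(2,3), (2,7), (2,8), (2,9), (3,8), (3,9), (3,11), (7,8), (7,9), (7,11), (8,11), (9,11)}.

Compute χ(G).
χ(G) = 3

Clique number ω(G) = 3 (lower bound: χ ≥ ω).
The clique on [2, 3, 8] has size 3, forcing χ ≥ 3, and the coloring below uses 3 colors, so χ(G) = 3.
A valid 3-coloring: color 1: [8, 9]; color 2: [2, 11]; color 3: [3, 7].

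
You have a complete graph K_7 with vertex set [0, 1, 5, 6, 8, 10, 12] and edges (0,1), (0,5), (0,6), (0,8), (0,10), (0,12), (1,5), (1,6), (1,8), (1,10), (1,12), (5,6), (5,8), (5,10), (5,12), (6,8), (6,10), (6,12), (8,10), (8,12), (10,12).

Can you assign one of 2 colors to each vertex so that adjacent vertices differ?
No, G is not 2-colorable

The clique on vertices [0, 1, 5, 6, 8, 10, 12] has size 7 > 2, so it alone needs 7 colors.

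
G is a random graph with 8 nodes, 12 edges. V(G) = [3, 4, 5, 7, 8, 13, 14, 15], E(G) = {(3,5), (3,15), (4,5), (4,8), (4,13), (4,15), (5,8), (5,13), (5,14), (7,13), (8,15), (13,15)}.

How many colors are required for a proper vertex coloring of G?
Clique number ω(G) = 3 (lower bound: χ ≥ ω).
The clique on [4, 8, 15] has size 3, forcing χ ≥ 3, and the coloring below uses 3 colors, so χ(G) = 3.
A valid 3-coloring: color 1: [5, 7, 15]; color 2: [3, 8, 13, 14]; color 3: [4].

χ(G) = 3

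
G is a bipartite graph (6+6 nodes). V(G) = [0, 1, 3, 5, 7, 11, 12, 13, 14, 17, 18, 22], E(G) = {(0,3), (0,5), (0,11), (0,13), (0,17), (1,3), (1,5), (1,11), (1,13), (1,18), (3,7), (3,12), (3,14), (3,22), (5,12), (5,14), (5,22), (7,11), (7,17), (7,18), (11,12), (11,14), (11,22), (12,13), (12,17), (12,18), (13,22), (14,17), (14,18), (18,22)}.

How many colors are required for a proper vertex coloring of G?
χ(G) = 2

Clique number ω(G) = 2 (lower bound: χ ≥ ω).
The graph is bipartite (no odd cycle), so 2 colors suffice: χ(G) = 2.
A valid 2-coloring: color 1: [0, 1, 7, 12, 14, 22]; color 2: [3, 5, 11, 13, 17, 18].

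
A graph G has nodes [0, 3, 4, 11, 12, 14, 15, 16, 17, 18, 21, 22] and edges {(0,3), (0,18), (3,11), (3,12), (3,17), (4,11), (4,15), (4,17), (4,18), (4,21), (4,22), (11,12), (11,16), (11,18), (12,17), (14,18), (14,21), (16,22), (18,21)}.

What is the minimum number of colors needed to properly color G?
χ(G) = 3

Clique number ω(G) = 3 (lower bound: χ ≥ ω).
The clique on [3, 12, 17] has size 3, forcing χ ≥ 3, and the coloring below uses 3 colors, so χ(G) = 3.
A valid 3-coloring: color 1: [3, 4, 14, 16]; color 2: [0, 11, 15, 17, 21, 22]; color 3: [12, 18].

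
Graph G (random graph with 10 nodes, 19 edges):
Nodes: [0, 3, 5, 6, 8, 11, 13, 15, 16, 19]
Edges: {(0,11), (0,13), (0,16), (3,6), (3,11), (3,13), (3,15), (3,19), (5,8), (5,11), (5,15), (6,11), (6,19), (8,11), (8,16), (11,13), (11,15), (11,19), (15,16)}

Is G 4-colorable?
Yes, G is 4-colorable

A valid 4-coloring: color 1: [11, 16]; color 2: [0, 3, 5]; color 3: [8, 13, 15, 19]; color 4: [6].
(χ(G) = 4 ≤ 4.)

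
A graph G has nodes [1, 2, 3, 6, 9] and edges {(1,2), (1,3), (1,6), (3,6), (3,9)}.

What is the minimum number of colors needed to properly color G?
Clique number ω(G) = 3 (lower bound: χ ≥ ω).
The clique on [1, 3, 6] has size 3, forcing χ ≥ 3, and the coloring below uses 3 colors, so χ(G) = 3.
A valid 3-coloring: color 1: [2, 3]; color 2: [1, 9]; color 3: [6].

χ(G) = 3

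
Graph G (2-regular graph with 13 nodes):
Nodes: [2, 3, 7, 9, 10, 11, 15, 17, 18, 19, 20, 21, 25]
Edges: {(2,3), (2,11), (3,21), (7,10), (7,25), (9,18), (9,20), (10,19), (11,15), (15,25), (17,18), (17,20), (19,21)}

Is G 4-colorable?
Yes, G is 4-colorable

A valid 4-coloring: color 1: [2, 9, 10, 17, 21, 25]; color 2: [3, 7, 11, 18, 19, 20]; color 3: [15].
(χ(G) = 3 ≤ 4.)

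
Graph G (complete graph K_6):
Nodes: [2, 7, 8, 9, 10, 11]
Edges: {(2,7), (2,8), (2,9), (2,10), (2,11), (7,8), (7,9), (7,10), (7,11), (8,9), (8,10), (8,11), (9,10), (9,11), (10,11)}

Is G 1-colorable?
The clique on vertices [2, 7, 8, 9, 10, 11] has size 6 > 1, so it alone needs 6 colors.

No, G is not 1-colorable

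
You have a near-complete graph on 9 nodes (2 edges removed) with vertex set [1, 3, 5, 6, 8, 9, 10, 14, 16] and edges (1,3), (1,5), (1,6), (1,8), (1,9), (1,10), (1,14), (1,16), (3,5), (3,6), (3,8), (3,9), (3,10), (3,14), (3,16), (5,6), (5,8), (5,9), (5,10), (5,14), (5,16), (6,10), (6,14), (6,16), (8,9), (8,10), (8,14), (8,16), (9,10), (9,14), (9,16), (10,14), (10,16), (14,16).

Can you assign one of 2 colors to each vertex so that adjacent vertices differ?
No, G is not 2-colorable

The clique on vertices [1, 3, 5, 8, 9, 10, 14, 16] has size 8 > 2, so it alone needs 8 colors.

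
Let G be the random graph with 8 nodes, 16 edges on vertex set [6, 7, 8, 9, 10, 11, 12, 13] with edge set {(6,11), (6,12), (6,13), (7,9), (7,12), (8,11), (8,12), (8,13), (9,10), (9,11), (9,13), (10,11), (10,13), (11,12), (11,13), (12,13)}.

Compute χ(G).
Clique number ω(G) = 4 (lower bound: χ ≥ ω).
The clique on [9, 10, 11, 13] has size 4, forcing χ ≥ 4, and the coloring below uses 4 colors, so χ(G) = 4.
A valid 4-coloring: color 1: [7, 13]; color 2: [11]; color 3: [9, 12]; color 4: [6, 8, 10].

χ(G) = 4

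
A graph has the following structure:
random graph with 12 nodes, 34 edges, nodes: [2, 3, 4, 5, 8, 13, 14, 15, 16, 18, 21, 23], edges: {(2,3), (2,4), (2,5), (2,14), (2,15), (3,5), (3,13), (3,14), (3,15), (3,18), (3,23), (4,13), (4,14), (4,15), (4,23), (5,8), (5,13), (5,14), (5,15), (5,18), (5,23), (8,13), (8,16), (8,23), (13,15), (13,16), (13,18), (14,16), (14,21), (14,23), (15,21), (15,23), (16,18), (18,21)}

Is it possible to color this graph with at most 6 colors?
Yes, G is 6-colorable

A valid 6-coloring: color 1: [4, 5, 16, 21]; color 2: [8, 14, 15, 18]; color 3: [2, 13, 23]; color 4: [3].
(χ(G) = 4 ≤ 6.)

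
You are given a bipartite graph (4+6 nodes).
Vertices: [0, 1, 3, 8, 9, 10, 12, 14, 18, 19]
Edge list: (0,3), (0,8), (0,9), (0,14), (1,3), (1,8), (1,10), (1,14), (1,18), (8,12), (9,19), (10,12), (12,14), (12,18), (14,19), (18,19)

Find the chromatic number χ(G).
χ(G) = 2

Clique number ω(G) = 2 (lower bound: χ ≥ ω).
The graph is bipartite (no odd cycle), so 2 colors suffice: χ(G) = 2.
A valid 2-coloring: color 1: [0, 1, 12, 19]; color 2: [3, 8, 9, 10, 14, 18].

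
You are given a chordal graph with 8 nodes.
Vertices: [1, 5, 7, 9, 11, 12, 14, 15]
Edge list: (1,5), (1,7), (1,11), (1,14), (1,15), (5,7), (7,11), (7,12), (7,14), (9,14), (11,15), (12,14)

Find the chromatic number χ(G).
Clique number ω(G) = 3 (lower bound: χ ≥ ω).
The clique on [1, 11, 15] has size 3, forcing χ ≥ 3, and the coloring below uses 3 colors, so χ(G) = 3.
A valid 3-coloring: color 1: [7, 9, 15]; color 2: [1, 12]; color 3: [5, 11, 14].

χ(G) = 3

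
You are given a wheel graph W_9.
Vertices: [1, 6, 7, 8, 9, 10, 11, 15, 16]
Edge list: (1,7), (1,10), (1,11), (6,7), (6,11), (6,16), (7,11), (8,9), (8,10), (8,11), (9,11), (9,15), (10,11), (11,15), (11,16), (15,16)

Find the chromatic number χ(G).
χ(G) = 3

Clique number ω(G) = 3 (lower bound: χ ≥ ω).
The clique on [1, 10, 11] has size 3, forcing χ ≥ 3, and the coloring below uses 3 colors, so χ(G) = 3.
A valid 3-coloring: color 1: [11]; color 2: [1, 6, 8, 15]; color 3: [7, 9, 10, 16].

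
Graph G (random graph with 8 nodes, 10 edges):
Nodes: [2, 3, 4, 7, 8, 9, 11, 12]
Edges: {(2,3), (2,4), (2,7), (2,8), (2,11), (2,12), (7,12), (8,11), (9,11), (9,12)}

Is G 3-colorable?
A valid 3-coloring: color 1: [2, 9]; color 2: [3, 4, 11, 12]; color 3: [7, 8].
(χ(G) = 3 ≤ 3.)

Yes, G is 3-colorable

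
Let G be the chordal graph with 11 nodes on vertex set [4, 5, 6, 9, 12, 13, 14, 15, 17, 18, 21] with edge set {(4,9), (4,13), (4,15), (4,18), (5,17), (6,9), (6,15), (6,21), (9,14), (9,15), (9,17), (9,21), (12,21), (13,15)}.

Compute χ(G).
χ(G) = 3

Clique number ω(G) = 3 (lower bound: χ ≥ ω).
The clique on [4, 9, 15] has size 3, forcing χ ≥ 3, and the coloring below uses 3 colors, so χ(G) = 3.
A valid 3-coloring: color 1: [5, 9, 12, 13, 18]; color 2: [14, 15, 17, 21]; color 3: [4, 6].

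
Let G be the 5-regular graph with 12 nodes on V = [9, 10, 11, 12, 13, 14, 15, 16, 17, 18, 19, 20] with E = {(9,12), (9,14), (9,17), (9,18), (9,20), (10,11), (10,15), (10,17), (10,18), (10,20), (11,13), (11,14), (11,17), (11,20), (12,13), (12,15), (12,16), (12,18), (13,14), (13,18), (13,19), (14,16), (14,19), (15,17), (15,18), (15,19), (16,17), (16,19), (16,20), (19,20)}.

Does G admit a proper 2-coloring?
The clique on vertices [9, 12, 18] has size 3 > 2, so it alone needs 3 colors.

No, G is not 2-colorable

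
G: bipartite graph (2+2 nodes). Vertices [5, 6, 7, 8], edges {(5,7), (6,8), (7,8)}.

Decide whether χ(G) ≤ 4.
A valid 4-coloring: color 1: [6, 7]; color 2: [5, 8].
(χ(G) = 2 ≤ 4.)

Yes, G is 4-colorable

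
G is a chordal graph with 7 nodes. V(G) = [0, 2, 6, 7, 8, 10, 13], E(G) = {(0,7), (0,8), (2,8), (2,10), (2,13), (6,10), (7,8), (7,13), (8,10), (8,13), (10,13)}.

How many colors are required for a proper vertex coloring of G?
χ(G) = 4

Clique number ω(G) = 4 (lower bound: χ ≥ ω).
The clique on [2, 8, 10, 13] has size 4, forcing χ ≥ 4, and the coloring below uses 4 colors, so χ(G) = 4.
A valid 4-coloring: color 1: [6, 8]; color 2: [7, 10]; color 3: [0, 13]; color 4: [2].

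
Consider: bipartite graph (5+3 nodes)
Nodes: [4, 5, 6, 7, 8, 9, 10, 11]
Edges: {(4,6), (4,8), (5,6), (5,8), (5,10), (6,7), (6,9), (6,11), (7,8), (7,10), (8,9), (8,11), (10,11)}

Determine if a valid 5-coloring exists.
A valid 5-coloring: color 1: [6, 8, 10]; color 2: [4, 5, 7, 9, 11].
(χ(G) = 2 ≤ 5.)

Yes, G is 5-colorable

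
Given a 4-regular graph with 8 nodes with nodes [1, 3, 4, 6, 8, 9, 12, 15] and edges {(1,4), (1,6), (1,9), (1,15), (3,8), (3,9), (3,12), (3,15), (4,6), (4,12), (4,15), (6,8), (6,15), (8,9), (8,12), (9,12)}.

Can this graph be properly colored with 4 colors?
A valid 4-coloring: color 1: [3, 4]; color 2: [1, 8]; color 3: [12, 15]; color 4: [6, 9].
(χ(G) = 4 ≤ 4.)

Yes, G is 4-colorable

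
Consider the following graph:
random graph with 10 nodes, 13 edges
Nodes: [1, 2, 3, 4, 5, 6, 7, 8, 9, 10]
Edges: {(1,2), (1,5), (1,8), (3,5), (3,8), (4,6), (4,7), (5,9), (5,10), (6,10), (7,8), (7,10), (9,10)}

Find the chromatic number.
Clique number ω(G) = 3 (lower bound: χ ≥ ω).
The clique on [5, 9, 10] has size 3, forcing χ ≥ 3, and the coloring below uses 3 colors, so χ(G) = 3.
A valid 3-coloring: color 1: [1, 3, 4, 10]; color 2: [2, 5, 6, 7]; color 3: [8, 9].

χ(G) = 3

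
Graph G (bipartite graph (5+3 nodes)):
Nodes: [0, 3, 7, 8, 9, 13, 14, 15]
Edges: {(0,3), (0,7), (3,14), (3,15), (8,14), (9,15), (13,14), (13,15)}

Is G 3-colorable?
A valid 3-coloring: color 1: [3, 7, 8, 9, 13]; color 2: [0, 14, 15].
(χ(G) = 2 ≤ 3.)

Yes, G is 3-colorable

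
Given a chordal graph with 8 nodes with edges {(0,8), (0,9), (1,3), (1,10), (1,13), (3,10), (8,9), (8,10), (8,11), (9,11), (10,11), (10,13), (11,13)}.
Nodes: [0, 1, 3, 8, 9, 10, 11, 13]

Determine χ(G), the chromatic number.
χ(G) = 3

Clique number ω(G) = 3 (lower bound: χ ≥ ω).
The clique on [0, 8, 9] has size 3, forcing χ ≥ 3, and the coloring below uses 3 colors, so χ(G) = 3.
A valid 3-coloring: color 1: [9, 10]; color 2: [0, 1, 11]; color 3: [3, 8, 13].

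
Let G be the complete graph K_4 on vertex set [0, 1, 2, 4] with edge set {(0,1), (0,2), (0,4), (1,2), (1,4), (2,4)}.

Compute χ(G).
Clique number ω(G) = 4 (lower bound: χ ≥ ω).
The clique on [0, 1, 2, 4] has size 4, forcing χ ≥ 4, and the coloring below uses 4 colors, so χ(G) = 4.
A valid 4-coloring: color 1: [2]; color 2: [0]; color 3: [4]; color 4: [1].

χ(G) = 4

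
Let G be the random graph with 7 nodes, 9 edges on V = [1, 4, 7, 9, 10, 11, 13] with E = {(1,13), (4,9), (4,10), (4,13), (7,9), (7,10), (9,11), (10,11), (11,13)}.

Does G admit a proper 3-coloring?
Yes, G is 3-colorable

A valid 3-coloring: color 1: [9, 10, 13]; color 2: [1, 4, 7, 11].
(χ(G) = 2 ≤ 3.)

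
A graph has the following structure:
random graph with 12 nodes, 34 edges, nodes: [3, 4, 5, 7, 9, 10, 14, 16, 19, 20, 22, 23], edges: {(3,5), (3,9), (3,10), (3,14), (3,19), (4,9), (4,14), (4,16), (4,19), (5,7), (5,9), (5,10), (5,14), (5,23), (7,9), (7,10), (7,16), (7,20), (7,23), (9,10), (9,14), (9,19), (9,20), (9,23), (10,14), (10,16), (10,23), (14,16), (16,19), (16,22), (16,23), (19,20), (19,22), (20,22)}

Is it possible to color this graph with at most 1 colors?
The clique on vertices [3, 5, 9, 10, 14] has size 5 > 1, so it alone needs 5 colors.

No, G is not 1-colorable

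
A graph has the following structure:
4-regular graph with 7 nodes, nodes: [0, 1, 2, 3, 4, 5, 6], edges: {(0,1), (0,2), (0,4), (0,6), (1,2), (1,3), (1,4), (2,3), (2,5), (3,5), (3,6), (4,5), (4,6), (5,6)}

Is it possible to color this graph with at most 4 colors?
A valid 4-coloring: color 1: [1, 5]; color 2: [2, 6]; color 3: [3, 4]; color 4: [0].
(χ(G) = 4 ≤ 4.)

Yes, G is 4-colorable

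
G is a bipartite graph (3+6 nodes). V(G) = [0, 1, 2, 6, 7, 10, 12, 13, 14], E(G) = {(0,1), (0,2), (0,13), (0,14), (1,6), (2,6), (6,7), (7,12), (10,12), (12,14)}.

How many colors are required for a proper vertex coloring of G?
χ(G) = 2

Clique number ω(G) = 2 (lower bound: χ ≥ ω).
The graph is bipartite (no odd cycle), so 2 colors suffice: χ(G) = 2.
A valid 2-coloring: color 1: [0, 6, 12]; color 2: [1, 2, 7, 10, 13, 14].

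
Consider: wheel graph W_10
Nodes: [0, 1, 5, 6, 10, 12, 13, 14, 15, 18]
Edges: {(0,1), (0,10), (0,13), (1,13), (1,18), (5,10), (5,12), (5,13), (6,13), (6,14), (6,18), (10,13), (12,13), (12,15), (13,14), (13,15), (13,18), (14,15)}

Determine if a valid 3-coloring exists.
Odd cycle [5, 12, 15, 14, 6, 18, 1, 0, 10] needs 3 colors (χ ≥ 3).
Vertex 13 is adjacent to every vertex of [0, 1, 5, 6, 10, 12, 14, 15, 18], which already need 3 colors among themselves, so 13 needs a new color (χ ≥ 4).
Hence χ(G) ≥ 4 > 3, so no proper 3-coloring exists.

No, G is not 3-colorable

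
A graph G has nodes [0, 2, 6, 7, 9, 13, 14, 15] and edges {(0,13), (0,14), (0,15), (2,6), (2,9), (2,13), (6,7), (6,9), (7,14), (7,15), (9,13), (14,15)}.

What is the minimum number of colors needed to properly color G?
χ(G) = 3

Clique number ω(G) = 3 (lower bound: χ ≥ ω).
The clique on [0, 14, 15] has size 3, forcing χ ≥ 3, and the coloring below uses 3 colors, so χ(G) = 3.
A valid 3-coloring: color 1: [0, 2, 7]; color 2: [6, 13, 14]; color 3: [9, 15].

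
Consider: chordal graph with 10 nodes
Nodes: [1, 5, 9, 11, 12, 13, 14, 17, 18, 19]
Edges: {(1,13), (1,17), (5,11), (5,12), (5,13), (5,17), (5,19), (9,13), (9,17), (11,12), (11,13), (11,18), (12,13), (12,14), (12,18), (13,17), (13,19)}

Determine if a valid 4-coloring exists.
A valid 4-coloring: color 1: [13, 14, 18]; color 2: [1, 5, 9]; color 3: [12, 17, 19]; color 4: [11].
(χ(G) = 4 ≤ 4.)

Yes, G is 4-colorable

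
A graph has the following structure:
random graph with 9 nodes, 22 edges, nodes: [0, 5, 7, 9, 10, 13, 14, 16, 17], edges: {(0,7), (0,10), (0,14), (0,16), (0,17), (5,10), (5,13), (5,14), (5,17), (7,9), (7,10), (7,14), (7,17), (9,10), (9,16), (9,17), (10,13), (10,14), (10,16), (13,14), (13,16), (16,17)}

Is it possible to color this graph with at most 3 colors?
The clique on vertices [0, 7, 10, 14] has size 4 > 3, so it alone needs 4 colors.

No, G is not 3-colorable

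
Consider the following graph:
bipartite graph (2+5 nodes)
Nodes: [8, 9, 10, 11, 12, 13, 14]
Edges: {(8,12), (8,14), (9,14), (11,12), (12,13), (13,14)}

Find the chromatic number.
χ(G) = 2

Clique number ω(G) = 2 (lower bound: χ ≥ ω).
The graph is bipartite (no odd cycle), so 2 colors suffice: χ(G) = 2.
A valid 2-coloring: color 1: [10, 12, 14]; color 2: [8, 9, 11, 13].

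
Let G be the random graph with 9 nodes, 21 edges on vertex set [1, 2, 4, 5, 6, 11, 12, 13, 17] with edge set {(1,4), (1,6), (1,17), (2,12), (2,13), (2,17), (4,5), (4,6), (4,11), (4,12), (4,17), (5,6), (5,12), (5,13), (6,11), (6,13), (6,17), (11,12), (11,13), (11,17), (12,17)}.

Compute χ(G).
χ(G) = 4

Clique number ω(G) = 4 (lower bound: χ ≥ ω).
The clique on [4, 11, 12, 17] has size 4, forcing χ ≥ 4, and the coloring below uses 4 colors, so χ(G) = 4.
A valid 4-coloring: color 1: [6, 12]; color 2: [4, 13]; color 3: [5, 17]; color 4: [1, 2, 11].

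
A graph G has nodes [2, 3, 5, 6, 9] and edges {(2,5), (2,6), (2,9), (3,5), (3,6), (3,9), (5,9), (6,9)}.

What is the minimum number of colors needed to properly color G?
χ(G) = 3

Clique number ω(G) = 3 (lower bound: χ ≥ ω).
The clique on [2, 5, 9] has size 3, forcing χ ≥ 3, and the coloring below uses 3 colors, so χ(G) = 3.
A valid 3-coloring: color 1: [9]; color 2: [2, 3]; color 3: [5, 6].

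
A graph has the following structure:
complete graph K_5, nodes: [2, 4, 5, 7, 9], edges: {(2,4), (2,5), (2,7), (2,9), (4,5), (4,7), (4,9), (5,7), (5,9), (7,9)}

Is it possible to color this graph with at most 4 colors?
No, G is not 4-colorable

The clique on vertices [2, 4, 5, 7, 9] has size 5 > 4, so it alone needs 5 colors.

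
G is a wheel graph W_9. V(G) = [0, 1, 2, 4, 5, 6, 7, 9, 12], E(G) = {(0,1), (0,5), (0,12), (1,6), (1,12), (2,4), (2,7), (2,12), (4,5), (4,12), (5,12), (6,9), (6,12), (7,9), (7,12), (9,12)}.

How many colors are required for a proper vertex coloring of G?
χ(G) = 3

Clique number ω(G) = 3 (lower bound: χ ≥ ω).
The clique on [0, 1, 12] has size 3, forcing χ ≥ 3, and the coloring below uses 3 colors, so χ(G) = 3.
A valid 3-coloring: color 1: [12]; color 2: [0, 4, 6, 7]; color 3: [1, 2, 5, 9].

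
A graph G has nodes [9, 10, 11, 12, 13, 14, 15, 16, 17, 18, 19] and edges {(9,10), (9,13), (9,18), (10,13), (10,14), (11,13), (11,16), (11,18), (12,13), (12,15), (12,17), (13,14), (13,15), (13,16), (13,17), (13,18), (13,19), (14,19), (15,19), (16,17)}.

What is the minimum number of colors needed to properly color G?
Clique number ω(G) = 3 (lower bound: χ ≥ ω).
The clique on [9, 10, 13] has size 3, forcing χ ≥ 3, and the coloring below uses 3 colors, so χ(G) = 3.
A valid 3-coloring: color 1: [13]; color 2: [10, 12, 16, 18, 19]; color 3: [9, 11, 14, 15, 17].

χ(G) = 3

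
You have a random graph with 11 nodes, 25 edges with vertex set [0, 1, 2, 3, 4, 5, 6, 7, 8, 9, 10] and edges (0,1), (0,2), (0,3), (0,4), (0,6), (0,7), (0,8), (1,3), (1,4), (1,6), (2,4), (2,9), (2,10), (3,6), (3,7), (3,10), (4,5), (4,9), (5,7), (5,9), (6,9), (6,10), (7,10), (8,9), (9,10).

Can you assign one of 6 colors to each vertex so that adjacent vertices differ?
Yes, G is 6-colorable

A valid 6-coloring: color 1: [0, 5, 10]; color 2: [4, 6, 7, 8]; color 3: [1, 9]; color 4: [2, 3].
(χ(G) = 4 ≤ 6.)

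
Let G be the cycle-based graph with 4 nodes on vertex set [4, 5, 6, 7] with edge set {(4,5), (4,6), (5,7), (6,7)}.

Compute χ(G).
χ(G) = 2

Clique number ω(G) = 2 (lower bound: χ ≥ ω).
The graph is bipartite (no odd cycle), so 2 colors suffice: χ(G) = 2.
A valid 2-coloring: color 1: [4, 7]; color 2: [5, 6].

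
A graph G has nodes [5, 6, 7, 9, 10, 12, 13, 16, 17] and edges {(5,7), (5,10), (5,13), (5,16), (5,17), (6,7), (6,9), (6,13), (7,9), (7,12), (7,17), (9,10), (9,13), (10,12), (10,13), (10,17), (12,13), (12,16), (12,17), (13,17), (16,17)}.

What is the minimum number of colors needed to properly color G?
χ(G) = 4

Clique number ω(G) = 4 (lower bound: χ ≥ ω).
The clique on [10, 12, 13, 17] has size 4, forcing χ ≥ 4, and the coloring below uses 4 colors, so χ(G) = 4.
A valid 4-coloring: color 1: [7, 13, 16]; color 2: [9, 17]; color 3: [5, 6, 12]; color 4: [10].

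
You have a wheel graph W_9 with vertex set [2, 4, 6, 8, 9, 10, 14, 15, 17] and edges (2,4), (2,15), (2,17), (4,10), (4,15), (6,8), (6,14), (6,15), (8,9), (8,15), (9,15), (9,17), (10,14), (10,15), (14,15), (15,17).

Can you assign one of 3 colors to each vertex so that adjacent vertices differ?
Yes, G is 3-colorable

A valid 3-coloring: color 1: [15]; color 2: [4, 8, 14, 17]; color 3: [2, 6, 9, 10].
(χ(G) = 3 ≤ 3.)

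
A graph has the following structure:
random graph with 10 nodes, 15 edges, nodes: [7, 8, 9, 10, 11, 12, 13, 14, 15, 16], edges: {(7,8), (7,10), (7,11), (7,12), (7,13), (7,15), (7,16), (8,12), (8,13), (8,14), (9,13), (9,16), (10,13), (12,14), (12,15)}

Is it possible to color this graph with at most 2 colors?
No, G is not 2-colorable

The clique on vertices [8, 12, 14] has size 3 > 2, so it alone needs 3 colors.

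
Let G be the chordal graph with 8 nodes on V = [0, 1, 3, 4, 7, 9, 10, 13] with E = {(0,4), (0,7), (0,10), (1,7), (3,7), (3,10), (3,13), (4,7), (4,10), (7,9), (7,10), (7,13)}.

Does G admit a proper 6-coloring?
A valid 6-coloring: color 1: [7]; color 2: [1, 9, 10, 13]; color 3: [0, 3]; color 4: [4].
(χ(G) = 4 ≤ 6.)

Yes, G is 6-colorable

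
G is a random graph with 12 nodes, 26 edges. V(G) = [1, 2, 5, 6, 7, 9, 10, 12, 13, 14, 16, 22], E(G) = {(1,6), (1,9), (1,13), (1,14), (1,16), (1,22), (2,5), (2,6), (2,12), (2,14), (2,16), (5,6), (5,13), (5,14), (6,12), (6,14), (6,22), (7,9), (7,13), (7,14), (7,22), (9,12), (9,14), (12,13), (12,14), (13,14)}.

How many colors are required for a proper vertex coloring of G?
Clique number ω(G) = 4 (lower bound: χ ≥ ω).
The clique on [2, 6, 12, 14] has size 4, forcing χ ≥ 4, and the coloring below uses 4 colors, so χ(G) = 4.
A valid 4-coloring: color 1: [10, 14, 16, 22]; color 2: [1, 2, 7]; color 3: [6, 9, 13]; color 4: [5, 12].

χ(G) = 4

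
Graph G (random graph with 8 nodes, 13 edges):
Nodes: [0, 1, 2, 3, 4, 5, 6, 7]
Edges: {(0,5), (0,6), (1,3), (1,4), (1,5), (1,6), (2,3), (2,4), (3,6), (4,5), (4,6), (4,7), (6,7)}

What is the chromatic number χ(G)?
χ(G) = 3

Clique number ω(G) = 3 (lower bound: χ ≥ ω).
The clique on [1, 3, 6] has size 3, forcing χ ≥ 3, and the coloring below uses 3 colors, so χ(G) = 3.
A valid 3-coloring: color 1: [0, 3, 4]; color 2: [2, 5, 6]; color 3: [1, 7].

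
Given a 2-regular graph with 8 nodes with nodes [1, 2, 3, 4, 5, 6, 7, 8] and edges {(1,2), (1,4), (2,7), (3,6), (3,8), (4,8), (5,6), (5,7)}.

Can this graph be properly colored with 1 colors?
No, G is not 1-colorable

Edge (1,2) forces its endpoints to differ, so 1 color is not enough.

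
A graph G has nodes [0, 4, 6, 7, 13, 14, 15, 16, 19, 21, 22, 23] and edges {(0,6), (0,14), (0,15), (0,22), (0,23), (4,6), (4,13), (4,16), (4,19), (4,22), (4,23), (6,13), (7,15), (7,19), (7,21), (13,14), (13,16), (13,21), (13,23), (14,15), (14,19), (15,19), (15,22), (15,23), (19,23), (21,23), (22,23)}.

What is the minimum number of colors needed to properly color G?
χ(G) = 4

Clique number ω(G) = 4 (lower bound: χ ≥ ω).
The clique on [0, 15, 22, 23] has size 4, forcing χ ≥ 4, and the coloring below uses 4 colors, so χ(G) = 4.
A valid 4-coloring: color 1: [6, 7, 14, 16, 23]; color 2: [0, 13, 19]; color 3: [4, 15, 21]; color 4: [22].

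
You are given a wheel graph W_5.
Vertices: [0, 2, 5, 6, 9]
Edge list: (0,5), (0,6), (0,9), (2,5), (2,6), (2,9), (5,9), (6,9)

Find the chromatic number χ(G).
χ(G) = 3

Clique number ω(G) = 3 (lower bound: χ ≥ ω).
The clique on [0, 5, 9] has size 3, forcing χ ≥ 3, and the coloring below uses 3 colors, so χ(G) = 3.
A valid 3-coloring: color 1: [9]; color 2: [0, 2]; color 3: [5, 6].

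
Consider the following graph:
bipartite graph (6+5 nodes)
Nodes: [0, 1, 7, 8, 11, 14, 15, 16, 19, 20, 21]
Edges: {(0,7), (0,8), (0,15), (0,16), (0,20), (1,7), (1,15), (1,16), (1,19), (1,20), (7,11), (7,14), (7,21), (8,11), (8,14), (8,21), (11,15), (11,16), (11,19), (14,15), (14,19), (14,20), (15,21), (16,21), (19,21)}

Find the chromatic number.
χ(G) = 2

Clique number ω(G) = 2 (lower bound: χ ≥ ω).
The graph is bipartite (no odd cycle), so 2 colors suffice: χ(G) = 2.
A valid 2-coloring: color 1: [7, 8, 15, 16, 19, 20]; color 2: [0, 1, 11, 14, 21].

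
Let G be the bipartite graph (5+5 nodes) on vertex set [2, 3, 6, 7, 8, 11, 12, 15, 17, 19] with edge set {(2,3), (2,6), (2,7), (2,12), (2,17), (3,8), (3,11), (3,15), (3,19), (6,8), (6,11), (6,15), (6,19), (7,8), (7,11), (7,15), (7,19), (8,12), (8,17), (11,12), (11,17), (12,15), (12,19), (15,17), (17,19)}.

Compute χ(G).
Clique number ω(G) = 2 (lower bound: χ ≥ ω).
The graph is bipartite (no odd cycle), so 2 colors suffice: χ(G) = 2.
A valid 2-coloring: color 1: [3, 6, 7, 12, 17]; color 2: [2, 8, 11, 15, 19].

χ(G) = 2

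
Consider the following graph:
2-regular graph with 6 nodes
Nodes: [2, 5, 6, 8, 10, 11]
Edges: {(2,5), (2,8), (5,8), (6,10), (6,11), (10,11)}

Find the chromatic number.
Clique number ω(G) = 3 (lower bound: χ ≥ ω).
The clique on [6, 10, 11] has size 3, forcing χ ≥ 3, and the coloring below uses 3 colors, so χ(G) = 3.
A valid 3-coloring: color 1: [5, 10]; color 2: [2, 6]; color 3: [8, 11].

χ(G) = 3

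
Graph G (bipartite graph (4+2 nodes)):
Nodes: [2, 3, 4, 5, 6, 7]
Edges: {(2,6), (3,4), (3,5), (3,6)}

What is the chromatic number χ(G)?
Clique number ω(G) = 2 (lower bound: χ ≥ ω).
The graph is bipartite (no odd cycle), so 2 colors suffice: χ(G) = 2.
A valid 2-coloring: color 1: [2, 3, 7]; color 2: [4, 5, 6].

χ(G) = 2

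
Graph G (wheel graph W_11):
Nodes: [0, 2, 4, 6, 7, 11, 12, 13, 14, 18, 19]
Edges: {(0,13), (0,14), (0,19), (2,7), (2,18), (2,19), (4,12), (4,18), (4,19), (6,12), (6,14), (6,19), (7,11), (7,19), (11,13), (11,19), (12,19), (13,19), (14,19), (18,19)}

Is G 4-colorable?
Yes, G is 4-colorable

A valid 4-coloring: color 1: [19]; color 2: [0, 2, 4, 6, 11]; color 3: [7, 12, 13, 14, 18].
(χ(G) = 3 ≤ 4.)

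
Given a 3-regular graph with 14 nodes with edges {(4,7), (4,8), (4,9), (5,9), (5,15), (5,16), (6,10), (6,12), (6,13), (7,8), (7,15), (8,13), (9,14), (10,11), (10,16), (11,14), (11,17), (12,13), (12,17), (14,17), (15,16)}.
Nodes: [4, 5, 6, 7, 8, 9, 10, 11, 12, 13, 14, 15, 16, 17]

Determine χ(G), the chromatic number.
Clique number ω(G) = 3 (lower bound: χ ≥ ω).
The clique on [4, 7, 8] has size 3, forcing χ ≥ 3, and the coloring below uses 3 colors, so χ(G) = 3.
A valid 3-coloring: color 1: [4, 10, 13, 14, 15]; color 2: [8, 9, 11, 12, 16]; color 3: [5, 6, 7, 17].

χ(G) = 3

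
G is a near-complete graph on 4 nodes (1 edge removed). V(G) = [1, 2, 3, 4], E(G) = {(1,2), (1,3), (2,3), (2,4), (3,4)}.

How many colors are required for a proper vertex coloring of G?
χ(G) = 3

Clique number ω(G) = 3 (lower bound: χ ≥ ω).
The clique on [1, 2, 3] has size 3, forcing χ ≥ 3, and the coloring below uses 3 colors, so χ(G) = 3.
A valid 3-coloring: color 1: [2]; color 2: [3]; color 3: [1, 4].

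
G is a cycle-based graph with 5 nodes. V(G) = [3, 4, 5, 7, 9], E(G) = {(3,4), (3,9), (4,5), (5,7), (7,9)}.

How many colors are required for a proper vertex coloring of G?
Clique number ω(G) = 2 (lower bound: χ ≥ ω).
Odd cycle [3, 4, 5, 7, 9] needs 3 colors (χ ≥ 3).
The coloring below uses 3 colors, so χ(G) = 3.
A valid 3-coloring: color 1: [3, 7]; color 2: [4, 9]; color 3: [5].

χ(G) = 3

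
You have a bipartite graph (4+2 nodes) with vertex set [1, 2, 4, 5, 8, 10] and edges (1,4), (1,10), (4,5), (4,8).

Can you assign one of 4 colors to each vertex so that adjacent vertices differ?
A valid 4-coloring: color 1: [2, 4, 10]; color 2: [1, 5, 8].
(χ(G) = 2 ≤ 4.)

Yes, G is 4-colorable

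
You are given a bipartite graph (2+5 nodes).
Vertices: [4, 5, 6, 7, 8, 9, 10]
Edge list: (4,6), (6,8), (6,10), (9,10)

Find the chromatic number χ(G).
χ(G) = 2

Clique number ω(G) = 2 (lower bound: χ ≥ ω).
The graph is bipartite (no odd cycle), so 2 colors suffice: χ(G) = 2.
A valid 2-coloring: color 1: [5, 6, 7, 9]; color 2: [4, 8, 10].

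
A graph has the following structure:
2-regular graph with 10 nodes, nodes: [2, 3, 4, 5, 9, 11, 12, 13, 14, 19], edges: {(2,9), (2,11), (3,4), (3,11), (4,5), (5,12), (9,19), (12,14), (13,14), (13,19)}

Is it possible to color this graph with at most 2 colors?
Yes, G is 2-colorable

A valid 2-coloring: color 1: [4, 9, 11, 12, 13]; color 2: [2, 3, 5, 14, 19].
(χ(G) = 2 ≤ 2.)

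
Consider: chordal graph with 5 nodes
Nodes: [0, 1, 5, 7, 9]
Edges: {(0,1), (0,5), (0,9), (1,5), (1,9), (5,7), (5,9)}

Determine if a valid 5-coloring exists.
Yes, G is 5-colorable

A valid 5-coloring: color 1: [5]; color 2: [1, 7]; color 3: [9]; color 4: [0].
(χ(G) = 4 ≤ 5.)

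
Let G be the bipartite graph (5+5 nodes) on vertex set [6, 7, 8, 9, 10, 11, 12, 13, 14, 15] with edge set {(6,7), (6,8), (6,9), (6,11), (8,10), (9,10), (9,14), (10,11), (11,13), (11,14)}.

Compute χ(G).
Clique number ω(G) = 2 (lower bound: χ ≥ ω).
The graph is bipartite (no odd cycle), so 2 colors suffice: χ(G) = 2.
A valid 2-coloring: color 1: [7, 8, 9, 11, 12, 15]; color 2: [6, 10, 13, 14].

χ(G) = 2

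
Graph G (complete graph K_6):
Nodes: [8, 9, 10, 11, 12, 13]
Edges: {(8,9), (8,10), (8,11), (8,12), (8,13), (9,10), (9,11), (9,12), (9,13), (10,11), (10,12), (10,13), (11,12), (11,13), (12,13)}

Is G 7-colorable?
A valid 7-coloring: color 1: [10]; color 2: [13]; color 3: [8]; color 4: [11]; color 5: [12]; color 6: [9].
(χ(G) = 6 ≤ 7.)

Yes, G is 7-colorable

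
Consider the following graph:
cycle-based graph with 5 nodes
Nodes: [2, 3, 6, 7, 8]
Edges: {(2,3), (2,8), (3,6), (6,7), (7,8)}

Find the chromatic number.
Clique number ω(G) = 2 (lower bound: χ ≥ ω).
Odd cycle [6, 7, 8, 2, 3] needs 3 colors (χ ≥ 3).
The coloring below uses 3 colors, so χ(G) = 3.
A valid 3-coloring: color 1: [2, 6]; color 2: [3, 7]; color 3: [8].

χ(G) = 3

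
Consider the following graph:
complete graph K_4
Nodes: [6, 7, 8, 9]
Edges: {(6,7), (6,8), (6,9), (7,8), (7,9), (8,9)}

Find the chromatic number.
Clique number ω(G) = 4 (lower bound: χ ≥ ω).
The clique on [6, 7, 8, 9] has size 4, forcing χ ≥ 4, and the coloring below uses 4 colors, so χ(G) = 4.
A valid 4-coloring: color 1: [6]; color 2: [8]; color 3: [9]; color 4: [7].

χ(G) = 4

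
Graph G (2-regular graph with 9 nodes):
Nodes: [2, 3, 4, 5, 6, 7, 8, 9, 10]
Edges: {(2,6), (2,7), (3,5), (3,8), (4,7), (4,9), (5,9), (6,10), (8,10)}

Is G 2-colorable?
No, G is not 2-colorable

Odd cycle [4, 7, 2, 6, 10, 8, 3, 5, 9] needs 3 colors (χ ≥ 3).
Hence χ(G) ≥ 3 > 2, so no proper 2-coloring exists.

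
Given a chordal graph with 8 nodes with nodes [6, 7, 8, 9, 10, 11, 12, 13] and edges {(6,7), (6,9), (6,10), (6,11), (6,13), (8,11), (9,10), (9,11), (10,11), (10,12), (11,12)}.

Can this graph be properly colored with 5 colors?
Yes, G is 5-colorable

A valid 5-coloring: color 1: [7, 11, 13]; color 2: [6, 8, 12]; color 3: [10]; color 4: [9].
(χ(G) = 4 ≤ 5.)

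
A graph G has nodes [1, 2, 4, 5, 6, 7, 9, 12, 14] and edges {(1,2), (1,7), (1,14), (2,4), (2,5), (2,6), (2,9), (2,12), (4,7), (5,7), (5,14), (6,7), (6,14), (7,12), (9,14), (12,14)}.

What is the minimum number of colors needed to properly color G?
χ(G) = 2

Clique number ω(G) = 2 (lower bound: χ ≥ ω).
The graph is bipartite (no odd cycle), so 2 colors suffice: χ(G) = 2.
A valid 2-coloring: color 1: [2, 7, 14]; color 2: [1, 4, 5, 6, 9, 12].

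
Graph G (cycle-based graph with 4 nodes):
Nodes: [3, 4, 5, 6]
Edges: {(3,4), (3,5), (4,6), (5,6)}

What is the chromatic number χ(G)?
χ(G) = 2

Clique number ω(G) = 2 (lower bound: χ ≥ ω).
The graph is bipartite (no odd cycle), so 2 colors suffice: χ(G) = 2.
A valid 2-coloring: color 1: [4, 5]; color 2: [3, 6].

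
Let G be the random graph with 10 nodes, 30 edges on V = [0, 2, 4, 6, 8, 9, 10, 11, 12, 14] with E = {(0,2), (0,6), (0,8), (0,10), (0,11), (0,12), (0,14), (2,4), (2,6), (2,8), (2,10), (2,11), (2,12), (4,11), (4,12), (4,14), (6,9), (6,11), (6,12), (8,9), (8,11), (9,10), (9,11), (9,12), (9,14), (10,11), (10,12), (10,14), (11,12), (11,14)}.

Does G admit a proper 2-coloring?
The clique on vertices [0, 2, 10, 11, 12] has size 5 > 2, so it alone needs 5 colors.

No, G is not 2-colorable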